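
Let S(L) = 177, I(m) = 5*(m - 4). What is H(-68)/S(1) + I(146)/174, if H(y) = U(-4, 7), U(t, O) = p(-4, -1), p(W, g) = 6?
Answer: 21119/5133 ≈ 4.1144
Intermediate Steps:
U(t, O) = 6
I(m) = -20 + 5*m (I(m) = 5*(-4 + m) = -20 + 5*m)
H(y) = 6
H(-68)/S(1) + I(146)/174 = 6/177 + (-20 + 5*146)/174 = 6*(1/177) + (-20 + 730)*(1/174) = 2/59 + 710*(1/174) = 2/59 + 355/87 = 21119/5133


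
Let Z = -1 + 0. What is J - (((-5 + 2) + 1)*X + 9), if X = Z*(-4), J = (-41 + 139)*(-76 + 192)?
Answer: 11367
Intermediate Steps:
Z = -1
J = 11368 (J = 98*116 = 11368)
X = 4 (X = -1*(-4) = 4)
J - (((-5 + 2) + 1)*X + 9) = 11368 - (((-5 + 2) + 1)*4 + 9) = 11368 - ((-3 + 1)*4 + 9) = 11368 - (-2*4 + 9) = 11368 - (-8 + 9) = 11368 - 1*1 = 11368 - 1 = 11367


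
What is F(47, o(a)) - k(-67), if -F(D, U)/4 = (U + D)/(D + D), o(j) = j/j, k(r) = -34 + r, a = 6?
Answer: 4651/47 ≈ 98.957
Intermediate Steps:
o(j) = 1
F(D, U) = -2*(D + U)/D (F(D, U) = -4*(U + D)/(D + D) = -4*(D + U)/(2*D) = -4*(D + U)*1/(2*D) = -2*(D + U)/D)
F(47, o(a)) - k(-67) = (-2 - 2*1/47) - (-34 - 67) = (-2 - 2*1*1/47) - 1*(-101) = (-2 - 2/47) + 101 = -96/47 + 101 = 4651/47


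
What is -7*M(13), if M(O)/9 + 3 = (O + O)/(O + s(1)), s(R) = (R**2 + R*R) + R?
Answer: 693/8 ≈ 86.625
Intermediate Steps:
s(R) = R + 2*R**2 (s(R) = (R**2 + R**2) + R = 2*R**2 + R = R + 2*R**2)
M(O) = -27 + 18*O/(3 + O) (M(O) = -27 + 9*((O + O)/(O + 1*(1 + 2*1))) = -27 + 9*((2*O)/(O + 1*(1 + 2))) = -27 + 9*((2*O)/(O + 1*3)) = -27 + 9*((2*O)/(O + 3)) = -27 + 9*((2*O)/(3 + O)) = -27 + 9*(2*O/(3 + O)) = -27 + 18*O/(3 + O))
-7*M(13) = -63*(-9 - 1*13)/(3 + 13) = -63*(-9 - 13)/16 = -63*(-22)/16 = -7*(-99/8) = 693/8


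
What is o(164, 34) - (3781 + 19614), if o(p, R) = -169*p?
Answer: -51111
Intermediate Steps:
o(164, 34) - (3781 + 19614) = -169*164 - (3781 + 19614) = -27716 - 1*23395 = -27716 - 23395 = -51111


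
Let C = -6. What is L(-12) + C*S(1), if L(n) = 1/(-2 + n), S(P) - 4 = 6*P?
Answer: -841/14 ≈ -60.071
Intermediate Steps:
S(P) = 4 + 6*P
L(-12) + C*S(1) = 1/(-2 - 12) - 6*(4 + 6*1) = 1/(-14) - 6*(4 + 6) = -1/14 - 6*10 = -1/14 - 60 = -841/14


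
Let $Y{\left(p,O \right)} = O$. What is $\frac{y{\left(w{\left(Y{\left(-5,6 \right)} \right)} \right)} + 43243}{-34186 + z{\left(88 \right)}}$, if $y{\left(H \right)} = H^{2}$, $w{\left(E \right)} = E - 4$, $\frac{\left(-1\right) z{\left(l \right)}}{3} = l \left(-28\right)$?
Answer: $- \frac{43247}{26794} \approx -1.6141$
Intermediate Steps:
$z{\left(l \right)} = 84 l$ ($z{\left(l \right)} = - 3 l \left(-28\right) = - 3 \left(- 28 l\right) = 84 l$)
$w{\left(E \right)} = -4 + E$ ($w{\left(E \right)} = E - 4 = -4 + E$)
$\frac{y{\left(w{\left(Y{\left(-5,6 \right)} \right)} \right)} + 43243}{-34186 + z{\left(88 \right)}} = \frac{\left(-4 + 6\right)^{2} + 43243}{-34186 + 84 \cdot 88} = \frac{2^{2} + 43243}{-34186 + 7392} = \frac{4 + 43243}{-26794} = 43247 \left(- \frac{1}{26794}\right) = - \frac{43247}{26794}$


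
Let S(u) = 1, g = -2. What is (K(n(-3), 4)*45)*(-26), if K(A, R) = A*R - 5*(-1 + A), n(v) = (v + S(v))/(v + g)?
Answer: -5382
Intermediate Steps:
n(v) = (1 + v)/(-2 + v) (n(v) = (v + 1)/(v - 2) = (1 + v)/(-2 + v))
K(A, R) = 5 - 5*A + A*R (K(A, R) = A*R + (5 - 5*A) = 5 - 5*A + A*R)
(K(n(-3), 4)*45)*(-26) = ((5 - 5*(1 - 3)/(-2 - 3) + ((1 - 3)/(-2 - 3))*4)*45)*(-26) = ((5 - 5*(-2)/(-5) + (-2/(-5))*4)*45)*(-26) = ((5 - (-1)*(-2) - 1/5*(-2)*4)*45)*(-26) = ((5 - 5*2/5 + (2/5)*4)*45)*(-26) = ((5 - 2 + 8/5)*45)*(-26) = ((23/5)*45)*(-26) = 207*(-26) = -5382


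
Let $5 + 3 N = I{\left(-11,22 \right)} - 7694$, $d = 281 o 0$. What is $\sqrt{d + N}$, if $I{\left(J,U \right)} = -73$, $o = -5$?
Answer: $\frac{2 i \sqrt{5829}}{3} \approx 50.899 i$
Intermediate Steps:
$d = 0$ ($d = 281 \left(\left(-5\right) 0\right) = 281 \cdot 0 = 0$)
$N = - \frac{7772}{3}$ ($N = - \frac{5}{3} + \frac{-73 - 7694}{3} = - \frac{5}{3} + \frac{1}{3} \left(-7767\right) = - \frac{5}{3} - 2589 = - \frac{7772}{3} \approx -2590.7$)
$\sqrt{d + N} = \sqrt{0 - \frac{7772}{3}} = \sqrt{- \frac{7772}{3}} = \frac{2 i \sqrt{5829}}{3}$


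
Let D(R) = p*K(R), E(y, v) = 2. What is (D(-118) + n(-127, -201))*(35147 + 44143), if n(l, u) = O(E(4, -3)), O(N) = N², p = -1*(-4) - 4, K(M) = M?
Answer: 317160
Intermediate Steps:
p = 0 (p = 4 - 4 = 0)
n(l, u) = 4 (n(l, u) = 2² = 4)
D(R) = 0 (D(R) = 0*R = 0)
(D(-118) + n(-127, -201))*(35147 + 44143) = (0 + 4)*(35147 + 44143) = 4*79290 = 317160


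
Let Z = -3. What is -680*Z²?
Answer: -6120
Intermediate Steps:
-680*Z² = -680*(-3)² = -680*9 = -6120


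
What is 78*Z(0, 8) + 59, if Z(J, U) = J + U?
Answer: 683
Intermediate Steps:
78*Z(0, 8) + 59 = 78*(0 + 8) + 59 = 78*8 + 59 = 624 + 59 = 683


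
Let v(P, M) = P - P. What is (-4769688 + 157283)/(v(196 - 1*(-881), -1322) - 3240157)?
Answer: 4612405/3240157 ≈ 1.4235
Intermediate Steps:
v(P, M) = 0
(-4769688 + 157283)/(v(196 - 1*(-881), -1322) - 3240157) = (-4769688 + 157283)/(0 - 3240157) = -4612405/(-3240157) = -4612405*(-1/3240157) = 4612405/3240157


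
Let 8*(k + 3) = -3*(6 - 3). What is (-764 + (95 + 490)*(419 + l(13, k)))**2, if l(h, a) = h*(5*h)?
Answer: 545642232976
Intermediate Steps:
k = -33/8 (k = -3 + (-3*(6 - 3))/8 = -3 + (-3*3)/8 = -3 + (1/8)*(-9) = -3 - 9/8 = -33/8 ≈ -4.1250)
l(h, a) = 5*h**2
(-764 + (95 + 490)*(419 + l(13, k)))**2 = (-764 + (95 + 490)*(419 + 5*13**2))**2 = (-764 + 585*(419 + 5*169))**2 = (-764 + 585*(419 + 845))**2 = (-764 + 585*1264)**2 = (-764 + 739440)**2 = 738676**2 = 545642232976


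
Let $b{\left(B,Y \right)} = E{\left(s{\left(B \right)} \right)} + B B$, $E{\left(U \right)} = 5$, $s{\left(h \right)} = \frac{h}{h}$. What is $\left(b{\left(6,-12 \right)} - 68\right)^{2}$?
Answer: $729$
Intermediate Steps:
$s{\left(h \right)} = 1$
$b{\left(B,Y \right)} = 5 + B^{2}$ ($b{\left(B,Y \right)} = 5 + B B = 5 + B^{2}$)
$\left(b{\left(6,-12 \right)} - 68\right)^{2} = \left(\left(5 + 6^{2}\right) - 68\right)^{2} = \left(\left(5 + 36\right) - 68\right)^{2} = \left(41 - 68\right)^{2} = \left(-27\right)^{2} = 729$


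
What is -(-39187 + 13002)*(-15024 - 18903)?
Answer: -888378495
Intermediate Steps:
-(-39187 + 13002)*(-15024 - 18903) = -(-26185)*(-33927) = -1*888378495 = -888378495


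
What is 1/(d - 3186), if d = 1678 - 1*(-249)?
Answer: -1/1259 ≈ -0.00079428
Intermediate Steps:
d = 1927 (d = 1678 + 249 = 1927)
1/(d - 3186) = 1/(1927 - 3186) = 1/(-1259) = -1/1259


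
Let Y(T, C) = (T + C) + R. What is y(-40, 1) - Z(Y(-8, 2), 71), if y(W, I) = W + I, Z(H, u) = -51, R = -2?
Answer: 12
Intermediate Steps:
Y(T, C) = -2 + C + T (Y(T, C) = (T + C) - 2 = (C + T) - 2 = -2 + C + T)
y(W, I) = I + W
y(-40, 1) - Z(Y(-8, 2), 71) = (1 - 40) - 1*(-51) = -39 + 51 = 12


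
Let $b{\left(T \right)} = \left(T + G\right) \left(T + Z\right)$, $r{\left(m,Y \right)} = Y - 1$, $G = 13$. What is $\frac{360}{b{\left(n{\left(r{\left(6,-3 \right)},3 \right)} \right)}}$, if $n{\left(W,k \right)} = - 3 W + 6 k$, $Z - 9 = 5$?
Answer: $\frac{90}{473} \approx 0.19027$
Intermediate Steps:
$r{\left(m,Y \right)} = -1 + Y$
$Z = 14$ ($Z = 9 + 5 = 14$)
$b{\left(T \right)} = \left(13 + T\right) \left(14 + T\right)$ ($b{\left(T \right)} = \left(T + 13\right) \left(T + 14\right) = \left(13 + T\right) \left(14 + T\right)$)
$\frac{360}{b{\left(n{\left(r{\left(6,-3 \right)},3 \right)} \right)}} = \frac{360}{182 + \left(- 3 \left(-1 - 3\right) + 6 \cdot 3\right)^{2} + 27 \left(- 3 \left(-1 - 3\right) + 6 \cdot 3\right)} = \frac{360}{182 + \left(\left(-3\right) \left(-4\right) + 18\right)^{2} + 27 \left(\left(-3\right) \left(-4\right) + 18\right)} = \frac{360}{182 + \left(12 + 18\right)^{2} + 27 \left(12 + 18\right)} = \frac{360}{182 + 30^{2} + 27 \cdot 30} = \frac{360}{182 + 900 + 810} = \frac{360}{1892} = 360 \cdot \frac{1}{1892} = \frac{90}{473}$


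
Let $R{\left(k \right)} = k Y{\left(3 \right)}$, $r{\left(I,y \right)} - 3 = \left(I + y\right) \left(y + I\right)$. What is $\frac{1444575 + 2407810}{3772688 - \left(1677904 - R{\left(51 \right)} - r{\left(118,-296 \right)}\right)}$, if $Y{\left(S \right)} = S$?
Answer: $\frac{3852385}{2126624} \approx 1.8115$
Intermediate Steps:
$r{\left(I,y \right)} = 3 + \left(I + y\right)^{2}$ ($r{\left(I,y \right)} = 3 + \left(I + y\right) \left(y + I\right) = 3 + \left(I + y\right) \left(I + y\right) = 3 + \left(I + y\right)^{2}$)
$R{\left(k \right)} = 3 k$ ($R{\left(k \right)} = k 3 = 3 k$)
$\frac{1444575 + 2407810}{3772688 - \left(1677904 - R{\left(51 \right)} - r{\left(118,-296 \right)}\right)} = \frac{1444575 + 2407810}{3772688 - \left(1677748 - \left(118 - 296\right)^{2}\right)} = \frac{3852385}{3772688 + \left(\left(\left(3 + \left(-178\right)^{2}\right) + 153\right) - 1677904\right)} = \frac{3852385}{3772688 + \left(\left(\left(3 + 31684\right) + 153\right) - 1677904\right)} = \frac{3852385}{3772688 + \left(\left(31687 + 153\right) - 1677904\right)} = \frac{3852385}{3772688 + \left(31840 - 1677904\right)} = \frac{3852385}{3772688 - 1646064} = \frac{3852385}{2126624}$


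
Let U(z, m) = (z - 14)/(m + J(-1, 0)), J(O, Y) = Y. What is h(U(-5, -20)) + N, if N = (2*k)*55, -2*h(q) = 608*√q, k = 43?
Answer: 4730 - 152*√95/5 ≈ 4433.7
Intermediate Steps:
U(z, m) = (-14 + z)/m (U(z, m) = (z - 14)/(m + 0) = (-14 + z)/m)
h(q) = -304*√q
N = 4730 (N = (2*43)*55 = 86*55 = 4730)
h(U(-5, -20)) + N = -304*√19*√(-1/(-20)) + 4730 = -304*√95/10 + 4730 = -152*√95/5 + 4730 = 4730 - 152*√95/5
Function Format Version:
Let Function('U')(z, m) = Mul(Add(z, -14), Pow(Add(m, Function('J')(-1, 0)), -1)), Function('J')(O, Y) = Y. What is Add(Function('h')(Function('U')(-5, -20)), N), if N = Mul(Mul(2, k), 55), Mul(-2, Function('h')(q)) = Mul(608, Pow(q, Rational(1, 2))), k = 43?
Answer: Add(4730, Mul(Rational(-152, 5), Pow(95, Rational(1, 2)))) ≈ 4433.7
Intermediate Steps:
Function('U')(z, m) = Mul(Pow(m, -1), Add(-14, z)) (Function('U')(z, m) = Mul(Add(z, -14), Pow(Add(m, 0), -1)) = Mul(Add(-14, z), Pow(m, -1)) = Mul(Pow(m, -1), Add(-14, z)))
Function('h')(q) = Mul(-304, Pow(q, Rational(1, 2))) (Function('h')(q) = Mul(Rational(-1, 2), Mul(608, Pow(q, Rational(1, 2)))) = Mul(-304, Pow(q, Rational(1, 2))))
N = 4730 (N = Mul(Mul(2, 43), 55) = Mul(86, 55) = 4730)
Add(Function('h')(Function('U')(-5, -20)), N) = Add(Mul(-304, Pow(Mul(Pow(-20, -1), Add(-14, -5)), Rational(1, 2))), 4730) = Add(Mul(-304, Pow(Mul(Rational(-1, 20), -19), Rational(1, 2))), 4730) = Add(Mul(-304, Pow(Rational(19, 20), Rational(1, 2))), 4730) = Add(Mul(-304, Mul(Rational(1, 10), Pow(95, Rational(1, 2)))), 4730) = Add(Mul(Rational(-152, 5), Pow(95, Rational(1, 2))), 4730) = Add(4730, Mul(Rational(-152, 5), Pow(95, Rational(1, 2))))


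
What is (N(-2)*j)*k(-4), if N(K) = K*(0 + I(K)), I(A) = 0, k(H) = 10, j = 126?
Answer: 0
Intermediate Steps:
N(K) = 0 (N(K) = K*(0 + 0) = K*0 = 0)
(N(-2)*j)*k(-4) = (0*126)*10 = 0*10 = 0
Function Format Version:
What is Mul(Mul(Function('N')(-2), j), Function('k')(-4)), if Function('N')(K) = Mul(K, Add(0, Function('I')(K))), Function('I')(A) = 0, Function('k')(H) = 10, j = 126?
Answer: 0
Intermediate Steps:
Function('N')(K) = 0 (Function('N')(K) = Mul(K, Add(0, 0)) = Mul(K, 0) = 0)
Mul(Mul(Function('N')(-2), j), Function('k')(-4)) = Mul(Mul(0, 126), 10) = Mul(0, 10) = 0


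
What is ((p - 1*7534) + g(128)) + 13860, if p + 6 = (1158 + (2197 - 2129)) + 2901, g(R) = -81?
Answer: 10366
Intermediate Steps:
p = 4121 (p = -6 + ((1158 + (2197 - 2129)) + 2901) = -6 + ((1158 + 68) + 2901) = -6 + (1226 + 2901) = -6 + 4127 = 4121)
((p - 1*7534) + g(128)) + 13860 = ((4121 - 1*7534) - 81) + 13860 = ((4121 - 7534) - 81) + 13860 = (-3413 - 81) + 13860 = -3494 + 13860 = 10366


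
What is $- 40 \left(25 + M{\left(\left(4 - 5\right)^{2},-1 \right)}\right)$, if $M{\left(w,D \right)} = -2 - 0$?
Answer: $-920$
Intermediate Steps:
$M{\left(w,D \right)} = -2$ ($M{\left(w,D \right)} = -2 + 0 = -2$)
$- 40 \left(25 + M{\left(\left(4 - 5\right)^{2},-1 \right)}\right) = - 40 \left(25 - 2\right) = \left(-40\right) 23 = -920$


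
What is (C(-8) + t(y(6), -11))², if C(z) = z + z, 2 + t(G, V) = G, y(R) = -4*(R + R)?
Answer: 4356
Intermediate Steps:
y(R) = -8*R
t(G, V) = -2 + G
C(z) = 2*z
(C(-8) + t(y(6), -11))² = (2*(-8) + (-2 - 8*6))² = (-16 + (-2 - 48))² = (-16 - 50)² = (-66)² = 4356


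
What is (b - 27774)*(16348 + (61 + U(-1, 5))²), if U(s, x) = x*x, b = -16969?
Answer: -1062377792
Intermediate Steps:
U(s, x) = x²
(b - 27774)*(16348 + (61 + U(-1, 5))²) = (-16969 - 27774)*(16348 + (61 + 5²)²) = -44743*(16348 + (61 + 25)²) = -44743*(16348 + 86²) = -44743*(16348 + 7396) = -44743*23744 = -1062377792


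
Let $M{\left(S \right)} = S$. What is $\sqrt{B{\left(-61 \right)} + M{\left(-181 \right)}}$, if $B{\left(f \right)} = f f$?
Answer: $2 \sqrt{885} \approx 59.498$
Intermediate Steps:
$B{\left(f \right)} = f^{2}$
$\sqrt{B{\left(-61 \right)} + M{\left(-181 \right)}} = \sqrt{\left(-61\right)^{2} - 181} = \sqrt{3721 - 181} = \sqrt{3540} = 2 \sqrt{885}$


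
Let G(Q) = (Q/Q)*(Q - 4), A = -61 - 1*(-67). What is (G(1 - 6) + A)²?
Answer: 9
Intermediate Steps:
A = 6 (A = -61 + 67 = 6)
G(Q) = -4 + Q (G(Q) = 1*(-4 + Q) = -4 + Q)
(G(1 - 6) + A)² = ((-4 + (1 - 6)) + 6)² = ((-4 - 5) + 6)² = (-9 + 6)² = (-3)² = 9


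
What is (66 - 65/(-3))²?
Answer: 69169/9 ≈ 7685.4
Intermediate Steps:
(66 - 65/(-3))² = (66 - 65*(-1)/3)² = (66 - 5*(-13/3))² = (66 + 65/3)² = (263/3)² = 69169/9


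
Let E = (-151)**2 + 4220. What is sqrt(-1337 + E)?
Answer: 2*sqrt(6421) ≈ 160.26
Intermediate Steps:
E = 27021 (E = 22801 + 4220 = 27021)
sqrt(-1337 + E) = sqrt(-1337 + 27021) = sqrt(25684) = 2*sqrt(6421)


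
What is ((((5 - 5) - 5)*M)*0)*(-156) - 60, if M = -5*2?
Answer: -60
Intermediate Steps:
M = -10
((((5 - 5) - 5)*M)*0)*(-156) - 60 = ((((5 - 5) - 5)*(-10))*0)*(-156) - 60 = (((0 - 5)*(-10))*0)*(-156) - 60 = (-5*(-10)*0)*(-156) - 60 = (50*0)*(-156) - 60 = 0*(-156) - 60 = 0 - 60 = -60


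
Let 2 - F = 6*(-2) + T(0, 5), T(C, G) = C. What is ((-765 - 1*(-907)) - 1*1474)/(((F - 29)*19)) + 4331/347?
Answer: 565513/32965 ≈ 17.155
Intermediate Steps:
F = 14 (F = 2 - (6*(-2) + 0) = 2 - (-12 + 0) = 2 - 1*(-12) = 2 + 12 = 14)
((-765 - 1*(-907)) - 1*1474)/(((F - 29)*19)) + 4331/347 = ((-765 - 1*(-907)) - 1*1474)/(((14 - 29)*19)) + 4331/347 = ((-765 + 907) - 1474)/((-15*19)) + 4331*(1/347) = (142 - 1474)/(-285) + 4331/347 = -1332*(-1/285) + 4331/347 = 444/95 + 4331/347 = 565513/32965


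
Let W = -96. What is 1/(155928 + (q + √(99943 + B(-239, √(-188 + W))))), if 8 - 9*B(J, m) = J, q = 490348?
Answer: 2908242/1879526556925 - 3*√899734/3759053113850 ≈ 1.5466e-6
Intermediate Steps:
B(J, m) = 8/9 - J/9
1/(155928 + (q + √(99943 + B(-239, √(-188 + W))))) = 1/(155928 + (490348 + √(99943 + (8/9 - ⅑*(-239))))) = 1/(155928 + (490348 + √(99943 + (8/9 + 239/9)))) = 1/(155928 + (490348 + √(99943 + 247/9))) = 1/(155928 + (490348 + √(899734/9))) = 1/(155928 + (490348 + √899734/3)) = 1/(646276 + √899734/3)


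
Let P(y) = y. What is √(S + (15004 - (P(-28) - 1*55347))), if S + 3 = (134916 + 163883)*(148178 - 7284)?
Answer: √42099056682 ≈ 2.0518e+5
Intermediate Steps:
S = 42098986303 (S = -3 + (134916 + 163883)*(148178 - 7284) = -3 + 298799*140894 = -3 + 42098986306 = 42098986303)
√(S + (15004 - (P(-28) - 1*55347))) = √(42098986303 + (15004 - (-28 - 1*55347))) = √(42098986303 + (15004 - (-28 - 55347))) = √(42098986303 + (15004 - 1*(-55375))) = √(42098986303 + (15004 + 55375)) = √(42098986303 + 70379) = √42099056682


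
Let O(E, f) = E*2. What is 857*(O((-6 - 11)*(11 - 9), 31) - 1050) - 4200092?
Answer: -5158218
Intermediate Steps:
O(E, f) = 2*E
857*(O((-6 - 11)*(11 - 9), 31) - 1050) - 4200092 = 857*(2*((-6 - 11)*(11 - 9)) - 1050) - 4200092 = 857*(2*(-17*2) - 1050) - 4200092 = 857*(2*(-34) - 1050) - 4200092 = 857*(-68 - 1050) - 4200092 = 857*(-1118) - 4200092 = -958126 - 4200092 = -5158218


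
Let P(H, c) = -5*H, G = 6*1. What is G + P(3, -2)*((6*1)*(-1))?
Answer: 96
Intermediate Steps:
G = 6
G + P(3, -2)*((6*1)*(-1)) = 6 + (-5*3)*((6*1)*(-1)) = 6 - 90*(-1) = 6 - 15*(-6) = 6 + 90 = 96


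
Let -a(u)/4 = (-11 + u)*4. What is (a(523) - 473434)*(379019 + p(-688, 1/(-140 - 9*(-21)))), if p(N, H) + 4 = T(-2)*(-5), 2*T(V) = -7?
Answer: -182551906845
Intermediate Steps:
T(V) = -7/2 (T(V) = (½)*(-7) = -7/2)
a(u) = 176 - 16*u (a(u) = -4*(-11 + u)*4 = -4*(-44 + 4*u) = 176 - 16*u)
p(N, H) = 27/2 (p(N, H) = -4 - 7/2*(-5) = -4 + 35/2 = 27/2)
(a(523) - 473434)*(379019 + p(-688, 1/(-140 - 9*(-21)))) = ((176 - 16*523) - 473434)*(379019 + 27/2) = ((176 - 8368) - 473434)*(758065/2) = (-8192 - 473434)*(758065/2) = -481626*758065/2 = -182551906845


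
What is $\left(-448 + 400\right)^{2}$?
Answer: $2304$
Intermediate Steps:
$\left(-448 + 400\right)^{2} = \left(-48\right)^{2} = 2304$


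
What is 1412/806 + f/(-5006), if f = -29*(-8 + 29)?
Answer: 3779663/2017418 ≈ 1.8735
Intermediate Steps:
f = -609 (f = -29*21 = -609)
1412/806 + f/(-5006) = 1412/806 - 609/(-5006) = 1412*(1/806) - 609*(-1/5006) = 706/403 + 609/5006 = 3779663/2017418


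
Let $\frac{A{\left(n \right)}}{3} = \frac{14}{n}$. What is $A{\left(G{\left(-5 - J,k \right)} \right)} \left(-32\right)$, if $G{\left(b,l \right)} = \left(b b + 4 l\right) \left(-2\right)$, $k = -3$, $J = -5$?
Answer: $-56$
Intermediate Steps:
$G{\left(b,l \right)} = - 8 l - 2 b^{2}$ ($G{\left(b,l \right)} = \left(b^{2} + 4 l\right) \left(-2\right) = - 8 l - 2 b^{2}$)
$A{\left(n \right)} = \frac{42}{n}$ ($A{\left(n \right)} = 3 \frac{14}{n} = \frac{42}{n}$)
$A{\left(G{\left(-5 - J,k \right)} \right)} \left(-32\right) = \frac{42}{\left(-8\right) \left(-3\right) - 2 \left(-5 - -5\right)^{2}} \left(-32\right) = \frac{42}{24 - 2 \left(-5 + 5\right)^{2}} \left(-32\right) = \frac{42}{24 - 2 \cdot 0^{2}} \left(-32\right) = \frac{42}{24 - 0} \left(-32\right) = \frac{42}{24 + 0} \left(-32\right) = \frac{42}{24} \left(-32\right) = 42 \cdot \frac{1}{24} \left(-32\right) = \frac{7}{4} \left(-32\right) = -56$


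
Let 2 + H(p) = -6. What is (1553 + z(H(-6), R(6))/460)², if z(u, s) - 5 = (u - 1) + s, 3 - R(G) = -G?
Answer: 20413837129/8464 ≈ 2.4118e+6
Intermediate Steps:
R(G) = 3 + G (R(G) = 3 - (-1)*G = 3 + G)
H(p) = -8 (H(p) = -2 - 6 = -8)
z(u, s) = 4 + s + u (z(u, s) = 5 + ((u - 1) + s) = 5 + ((-1 + u) + s) = 5 + (-1 + s + u) = 4 + s + u)
(1553 + z(H(-6), R(6))/460)² = (1553 + (4 + (3 + 6) - 8)/460)² = (1553 + (4 + 9 - 8)*(1/460))² = (1553 + 5*(1/460))² = (1553 + 1/92)² = (142877/92)² = 20413837129/8464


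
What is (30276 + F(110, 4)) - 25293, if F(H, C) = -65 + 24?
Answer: 4942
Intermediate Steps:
F(H, C) = -41
(30276 + F(110, 4)) - 25293 = (30276 - 41) - 25293 = 30235 - 25293 = 4942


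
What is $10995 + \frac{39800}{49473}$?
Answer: $\frac{543995435}{49473} \approx 10996.0$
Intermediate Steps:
$10995 + \frac{39800}{49473} = \frac{543995435}{49473}$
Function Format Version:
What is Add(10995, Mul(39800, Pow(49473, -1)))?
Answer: Rational(543995435, 49473) ≈ 10996.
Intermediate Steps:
Add(10995, Mul(39800, Pow(49473, -1))) = Add(10995, Mul(39800, Rational(1, 49473))) = Add(10995, Rational(39800, 49473)) = Rational(543995435, 49473)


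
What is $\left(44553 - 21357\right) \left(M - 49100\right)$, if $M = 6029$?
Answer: $-999074916$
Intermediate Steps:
$\left(44553 - 21357\right) \left(M - 49100\right) = \left(44553 - 21357\right) \left(6029 - 49100\right) = 23196 \left(-43071\right) = -999074916$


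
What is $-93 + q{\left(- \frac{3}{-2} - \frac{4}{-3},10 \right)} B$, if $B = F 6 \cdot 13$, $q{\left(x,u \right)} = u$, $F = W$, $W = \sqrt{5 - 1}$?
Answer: $1467$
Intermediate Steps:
$W = 2$ ($W = \sqrt{4} = 2$)
$F = 2$
$B = 156$ ($B = 2 \cdot 6 \cdot 13 = 12 \cdot 13 = 156$)
$-93 + q{\left(- \frac{3}{-2} - \frac{4}{-3},10 \right)} B = -93 + 10 \cdot 156 = -93 + 1560 = 1467$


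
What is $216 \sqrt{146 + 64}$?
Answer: $216 \sqrt{210} \approx 3130.1$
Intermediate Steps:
$216 \sqrt{146 + 64} = 216 \sqrt{210}$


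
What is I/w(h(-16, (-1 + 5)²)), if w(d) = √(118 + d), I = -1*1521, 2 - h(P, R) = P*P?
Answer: 1521*I*√34/68 ≈ 130.42*I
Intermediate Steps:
h(P, R) = 2 - P² (h(P, R) = 2 - P*P = 2 - P²)
I = -1521
I/w(h(-16, (-1 + 5)²)) = -1521/√(118 + (2 - 1*(-16)²)) = -1521/√(118 + (2 - 1*256)) = -1521/√(118 + (2 - 256)) = -1521/√(118 - 254) = -1521*(-I*√34/68) = -(-1521)*I*√34/68 = 1521*I*√34/68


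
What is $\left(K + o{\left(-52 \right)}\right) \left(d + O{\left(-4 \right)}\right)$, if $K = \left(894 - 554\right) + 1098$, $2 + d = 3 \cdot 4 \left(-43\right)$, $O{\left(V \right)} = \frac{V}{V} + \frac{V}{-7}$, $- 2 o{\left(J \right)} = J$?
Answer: $- \frac{5292360}{7} \approx -7.5605 \cdot 10^{5}$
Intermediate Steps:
$o{\left(J \right)} = - \frac{J}{2}$
$O{\left(V \right)} = 1 - \frac{V}{7}$ ($O{\left(V \right)} = 1 + V \left(- \frac{1}{7}\right) = 1 - \frac{V}{7}$)
$d = -518$ ($d = -2 + 3 \cdot 4 \left(-43\right) = -2 + 12 \left(-43\right) = -2 - 516 = -518$)
$K = 1438$ ($K = 340 + 1098 = 1438$)
$\left(K + o{\left(-52 \right)}\right) \left(d + O{\left(-4 \right)}\right) = \left(1438 - -26\right) \left(-518 + \left(1 - - \frac{4}{7}\right)\right) = \left(1438 + 26\right) \left(-518 + \left(1 + \frac{4}{7}\right)\right) = 1464 \left(-518 + \frac{11}{7}\right) = 1464 \left(- \frac{3615}{7}\right) = - \frac{5292360}{7}$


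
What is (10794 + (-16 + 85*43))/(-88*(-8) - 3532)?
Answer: -14433/2828 ≈ -5.1036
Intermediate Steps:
(10794 + (-16 + 85*43))/(-88*(-8) - 3532) = (10794 + (-16 + 3655))/(704 - 3532) = (10794 + 3639)/(-2828) = 14433*(-1/2828) = -14433/2828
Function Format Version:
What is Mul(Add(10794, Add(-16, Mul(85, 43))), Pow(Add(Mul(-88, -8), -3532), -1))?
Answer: Rational(-14433, 2828) ≈ -5.1036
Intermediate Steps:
Mul(Add(10794, Add(-16, Mul(85, 43))), Pow(Add(Mul(-88, -8), -3532), -1)) = Mul(Add(10794, Add(-16, 3655)), Pow(Add(704, -3532), -1)) = Mul(Add(10794, 3639), Pow(-2828, -1)) = Mul(14433, Rational(-1, 2828)) = Rational(-14433, 2828)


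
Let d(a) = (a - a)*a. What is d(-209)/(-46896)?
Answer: 0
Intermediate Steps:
d(a) = 0 (d(a) = 0*a = 0)
d(-209)/(-46896) = 0/(-46896) = 0*(-1/46896) = 0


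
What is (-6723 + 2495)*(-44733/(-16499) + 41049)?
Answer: -409096559136/2357 ≈ -1.7357e+8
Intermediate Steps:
(-6723 + 2495)*(-44733/(-16499) + 41049) = -4228*(-44733*(-1/16499) + 41049) = -4228*(44733/16499 + 41049) = -4228*677312184/16499 = -409096559136/2357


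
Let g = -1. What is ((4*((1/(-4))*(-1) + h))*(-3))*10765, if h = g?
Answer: 96885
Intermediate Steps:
h = -1
((4*((1/(-4))*(-1) + h))*(-3))*10765 = ((4*((1/(-4))*(-1) - 1))*(-3))*10765 = ((4*((1*(-¼))*(-1) - 1))*(-3))*10765 = ((4*(-¼*(-1) - 1))*(-3))*10765 = ((4*(¼ - 1))*(-3))*10765 = ((4*(-¾))*(-3))*10765 = -3*(-3)*10765 = 9*10765 = 96885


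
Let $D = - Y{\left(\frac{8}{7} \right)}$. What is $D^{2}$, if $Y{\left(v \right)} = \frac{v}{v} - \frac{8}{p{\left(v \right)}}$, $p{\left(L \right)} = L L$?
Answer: $\frac{1681}{64} \approx 26.266$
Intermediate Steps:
$p{\left(L \right)} = L^{2}$
$Y{\left(v \right)} = 1 - \frac{8}{v^{2}}$ ($Y{\left(v \right)} = \frac{v}{v} - \frac{8}{v^{2}} = 1 - \frac{8}{v^{2}}$)
$D = \frac{41}{8}$ ($D = - (1 - \frac{8}{\frac{64}{49}}) = - (1 - \frac{49}{8}) = \left(-1\right) \left(- \frac{41}{8}\right) = \frac{41}{8} \approx 5.125$)
$D^{2} = \left(\frac{41}{8}\right)^{2} = \frac{1681}{64}$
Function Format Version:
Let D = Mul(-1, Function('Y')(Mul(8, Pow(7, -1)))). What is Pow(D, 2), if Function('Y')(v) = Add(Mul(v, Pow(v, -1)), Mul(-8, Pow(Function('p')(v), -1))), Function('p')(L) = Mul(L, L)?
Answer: Rational(1681, 64) ≈ 26.266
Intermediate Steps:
Function('p')(L) = Pow(L, 2)
Function('Y')(v) = Add(1, Mul(-8, Pow(v, -2))) (Function('Y')(v) = Add(Mul(v, Pow(v, -1)), Mul(-8, Pow(Pow(v, 2), -1))) = Add(1, Mul(-8, Pow(v, -2))))
D = Rational(41, 8) (D = Mul(-1, Add(1, Mul(-8, Pow(Mul(8, Pow(7, -1)), -2)))) = Mul(-1, Add(1, Mul(-8, Pow(Mul(8, Rational(1, 7)), -2)))) = Mul(-1, Add(1, Mul(-8, Pow(Rational(8, 7), -2)))) = Mul(-1, Add(1, Mul(-8, Rational(49, 64)))) = Mul(-1, Add(1, Rational(-49, 8))) = Mul(-1, Rational(-41, 8)) = Rational(41, 8) ≈ 5.1250)
Pow(D, 2) = Pow(Rational(41, 8), 2) = Rational(1681, 64)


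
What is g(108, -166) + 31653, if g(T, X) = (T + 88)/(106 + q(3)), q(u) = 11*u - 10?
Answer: 4083433/129 ≈ 31655.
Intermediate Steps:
q(u) = -10 + 11*u
g(T, X) = 88/129 + T/129 (g(T, X) = (T + 88)/(106 + (-10 + 11*3)) = (88 + T)/(106 + (-10 + 33)) = (88 + T)/(106 + 23) = (88 + T)/129 = (88 + T)*(1/129) = 88/129 + T/129)
g(108, -166) + 31653 = (88/129 + (1/129)*108) + 31653 = (88/129 + 36/43) + 31653 = 196/129 + 31653 = 4083433/129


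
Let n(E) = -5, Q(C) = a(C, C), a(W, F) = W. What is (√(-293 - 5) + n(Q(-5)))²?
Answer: (5 - I*√298)² ≈ -273.0 - 172.63*I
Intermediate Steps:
Q(C) = C
(√(-293 - 5) + n(Q(-5)))² = (√(-293 - 5) - 5)² = (√(-298) - 5)² = (I*√298 - 5)² = (-5 + I*√298)²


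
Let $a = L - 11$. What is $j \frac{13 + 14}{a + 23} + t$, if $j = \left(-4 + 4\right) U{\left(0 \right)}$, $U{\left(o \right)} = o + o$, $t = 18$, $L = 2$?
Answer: $18$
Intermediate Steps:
$U{\left(o \right)} = 2 o$
$a = -9$ ($a = 2 - 11 = -9$)
$j = 0$ ($j = \left(-4 + 4\right) 2 \cdot 0 = 0 \cdot 0 = 0$)
$j \frac{13 + 14}{a + 23} + t = 0 \frac{13 + 14}{-9 + 23} + 18 = 0 \cdot \frac{27}{14} + 18 = 0 + 18 = 18$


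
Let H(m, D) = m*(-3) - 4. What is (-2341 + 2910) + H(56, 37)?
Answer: 397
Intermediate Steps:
H(m, D) = -4 - 3*m (H(m, D) = -3*m - 4 = -4 - 3*m)
(-2341 + 2910) + H(56, 37) = (-2341 + 2910) + (-4 - 3*56) = 569 + (-4 - 168) = 569 - 172 = 397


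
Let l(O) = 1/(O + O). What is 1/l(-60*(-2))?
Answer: 240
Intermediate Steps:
l(O) = 1/(2*O)
1/l(-60*(-2)) = 1/(1/(2*((-60*(-2))))) = 1/((½)/120) = 1/((½)*(1/120)) = 1/(1/240) = 240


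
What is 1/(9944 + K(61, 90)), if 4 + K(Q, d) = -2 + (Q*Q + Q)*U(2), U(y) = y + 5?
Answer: 1/36412 ≈ 2.7463e-5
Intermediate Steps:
U(y) = 5 + y
K(Q, d) = -6 + 7*Q + 7*Q² (K(Q, d) = -4 + (-2 + (Q*Q + Q)*(5 + 2)) = -4 + (-2 + (Q² + Q)*7) = -4 + (-2 + (Q + Q²)*7) = -4 + (-2 + (7*Q + 7*Q²)) = -4 + (-2 + 7*Q + 7*Q²) = -6 + 7*Q + 7*Q²)
1/(9944 + K(61, 90)) = 1/(9944 + (-6 + 7*61 + 7*61²)) = 1/(9944 + (-6 + 427 + 7*3721)) = 1/(9944 + (-6 + 427 + 26047)) = 1/(9944 + 26468) = 1/36412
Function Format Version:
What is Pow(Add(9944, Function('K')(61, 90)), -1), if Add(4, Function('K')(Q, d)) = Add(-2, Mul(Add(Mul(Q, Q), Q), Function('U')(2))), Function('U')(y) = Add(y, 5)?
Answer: Rational(1, 36412) ≈ 2.7463e-5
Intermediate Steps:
Function('U')(y) = Add(5, y)
Function('K')(Q, d) = Add(-6, Mul(7, Q), Mul(7, Pow(Q, 2))) (Function('K')(Q, d) = Add(-4, Add(-2, Mul(Add(Mul(Q, Q), Q), Add(5, 2)))) = Add(-4, Add(-2, Mul(Add(Pow(Q, 2), Q), 7))) = Add(-4, Add(-2, Mul(Add(Q, Pow(Q, 2)), 7))) = Add(-4, Add(-2, Add(Mul(7, Q), Mul(7, Pow(Q, 2))))) = Add(-4, Add(-2, Mul(7, Q), Mul(7, Pow(Q, 2)))) = Add(-6, Mul(7, Q), Mul(7, Pow(Q, 2))))
Pow(Add(9944, Function('K')(61, 90)), -1) = Pow(Add(9944, Add(-6, Mul(7, 61), Mul(7, Pow(61, 2)))), -1) = Pow(Add(9944, Add(-6, 427, Mul(7, 3721))), -1) = Pow(Add(9944, Add(-6, 427, 26047)), -1) = Pow(Add(9944, 26468), -1) = Pow(36412, -1) = Rational(1, 36412)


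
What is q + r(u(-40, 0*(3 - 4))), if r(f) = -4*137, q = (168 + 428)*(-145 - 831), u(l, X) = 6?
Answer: -582244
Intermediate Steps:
q = -581696 (q = 596*(-976) = -581696)
r(f) = -548
q + r(u(-40, 0*(3 - 4))) = -581696 - 548 = -582244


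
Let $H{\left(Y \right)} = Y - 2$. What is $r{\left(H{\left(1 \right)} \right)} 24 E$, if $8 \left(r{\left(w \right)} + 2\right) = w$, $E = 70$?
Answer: $-3570$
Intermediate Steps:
$H{\left(Y \right)} = -2 + Y$ ($H{\left(Y \right)} = Y - 2 = -2 + Y$)
$r{\left(w \right)} = -2 + \frac{w}{8}$
$r{\left(H{\left(1 \right)} \right)} 24 E = \left(-2 + \frac{-2 + 1}{8}\right) 24 \cdot 70 = \left(-2 + \frac{1}{8} \left(-1\right)\right) 24 \cdot 70 = \left(-2 - \frac{1}{8}\right) 24 \cdot 70 = \left(- \frac{17}{8}\right) 24 \cdot 70 = \left(-51\right) 70 = -3570$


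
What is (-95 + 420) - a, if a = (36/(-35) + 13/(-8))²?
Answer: 24927951/78400 ≈ 317.96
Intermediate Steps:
a = 552049/78400 (a = (36*(-1/35) + 13*(-⅛))² = (-36/35 - 13/8)² = (-743/280)² = 552049/78400 ≈ 7.0414)
(-95 + 420) - a = (-95 + 420) - 1*552049/78400 = 325 - 552049/78400 = 24927951/78400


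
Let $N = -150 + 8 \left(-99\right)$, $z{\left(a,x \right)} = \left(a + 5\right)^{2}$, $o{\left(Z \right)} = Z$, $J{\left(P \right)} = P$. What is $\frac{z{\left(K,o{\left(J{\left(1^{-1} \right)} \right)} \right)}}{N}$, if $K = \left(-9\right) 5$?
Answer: $- \frac{800}{471} \approx -1.6985$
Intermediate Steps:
$K = -45$
$z{\left(a,x \right)} = \left(5 + a\right)^{2}$
$N = -942$ ($N = -150 - 792 = -942$)
$\frac{z{\left(K,o{\left(J{\left(1^{-1} \right)} \right)} \right)}}{N} = \frac{\left(5 - 45\right)^{2}}{-942} = \left(-40\right)^{2} \left(- \frac{1}{942}\right) = 1600 \left(- \frac{1}{942}\right) = - \frac{800}{471}$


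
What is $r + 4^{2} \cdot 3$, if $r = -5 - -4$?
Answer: $47$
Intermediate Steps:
$r = -1$ ($r = -5 + 4 = -1$)
$r + 4^{2} \cdot 3 = -1 + 4^{2} \cdot 3 = -1 + 16 \cdot 3 = -1 + 48 = 47$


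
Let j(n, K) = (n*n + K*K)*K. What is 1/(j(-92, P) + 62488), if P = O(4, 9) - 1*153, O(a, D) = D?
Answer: -1/4142312 ≈ -2.4141e-7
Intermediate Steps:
P = -144 (P = 9 - 1*153 = 9 - 153 = -144)
j(n, K) = K*(K² + n²) (j(n, K) = (n² + K²)*K = (K² + n²)*K = K*(K² + n²))
1/(j(-92, P) + 62488) = 1/(-144*((-144)² + (-92)²) + 62488) = 1/(-144*(20736 + 8464) + 62488) = 1/(-144*29200 + 62488) = 1/(-4204800 + 62488) = 1/(-4142312) = -1/4142312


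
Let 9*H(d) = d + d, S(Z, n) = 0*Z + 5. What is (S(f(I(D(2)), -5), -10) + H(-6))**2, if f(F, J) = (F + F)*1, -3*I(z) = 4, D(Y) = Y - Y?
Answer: 121/9 ≈ 13.444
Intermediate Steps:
D(Y) = 0
I(z) = -4/3 (I(z) = -1/3*4 = -4/3)
f(F, J) = 2*F (f(F, J) = (2*F)*1 = 2*F)
S(Z, n) = 5 (S(Z, n) = 0 + 5 = 5)
H(d) = 2*d/9 (H(d) = (d + d)/9 = (2*d)/9 = 2*d/9)
(S(f(I(D(2)), -5), -10) + H(-6))**2 = (5 + (2/9)*(-6))**2 = (5 - 4/3)**2 = (11/3)**2 = 121/9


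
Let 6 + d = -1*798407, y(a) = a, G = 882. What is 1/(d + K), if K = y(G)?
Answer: -1/797531 ≈ -1.2539e-6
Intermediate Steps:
K = 882
d = -798413 (d = -6 - 1*798407 = -6 - 798407 = -798413)
1/(d + K) = 1/(-798413 + 882) = 1/(-797531) = -1/797531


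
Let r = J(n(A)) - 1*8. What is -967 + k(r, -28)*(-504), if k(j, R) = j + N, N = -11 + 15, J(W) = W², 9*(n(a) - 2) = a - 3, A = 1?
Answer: -4895/9 ≈ -543.89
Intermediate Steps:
n(a) = 5/3 + a/9 (n(a) = 2 + (a - 3)/9 = 2 + (-3 + a)/9 = 2 + (-⅓ + a/9) = 5/3 + a/9)
r = -392/81 (r = (5/3 + (⅑)*1)² - 1*8 = (5/3 + ⅑)² - 8 = (16/9)² - 8 = 256/81 - 8 = -392/81 ≈ -4.8395)
N = 4
k(j, R) = 4 + j (k(j, R) = j + 4 = 4 + j)
-967 + k(r, -28)*(-504) = -967 + (4 - 392/81)*(-504) = -967 - 68/81*(-504) = -967 + 3808/9 = -4895/9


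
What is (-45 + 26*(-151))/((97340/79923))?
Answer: -317374233/97340 ≈ -3260.5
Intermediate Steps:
(-45 + 26*(-151))/((97340/79923)) = (-45 - 3926)/((97340*(1/79923))) = -3971/97340/79923 = -3971*79923/97340 = -317374233/97340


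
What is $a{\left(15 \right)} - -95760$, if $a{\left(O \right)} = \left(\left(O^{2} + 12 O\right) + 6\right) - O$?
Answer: $96156$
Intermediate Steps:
$a{\left(O \right)} = 6 + O^{2} + 11 O$ ($a{\left(O \right)} = \left(6 + O^{2} + 12 O\right) - O = 6 + O^{2} + 11 O$)
$a{\left(15 \right)} - -95760 = \left(6 + 15^{2} + 11 \cdot 15\right) - -95760 = \left(6 + 225 + 165\right) + 95760 = 396 + 95760 = 96156$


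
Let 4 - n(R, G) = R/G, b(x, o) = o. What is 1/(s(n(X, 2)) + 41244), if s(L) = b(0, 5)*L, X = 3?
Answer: 2/82513 ≈ 2.4239e-5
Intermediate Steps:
n(R, G) = 4 - R/G
s(L) = 5*L
1/(s(n(X, 2)) + 41244) = 1/(5*(4 - 1*3/2) + 41244) = 1/(5*(4 - 1*3*1/2) + 41244) = 1/(5*(4 - 3/2) + 41244) = 1/(5*(5/2) + 41244) = 1/(25/2 + 41244) = 1/(82513/2) = 2/82513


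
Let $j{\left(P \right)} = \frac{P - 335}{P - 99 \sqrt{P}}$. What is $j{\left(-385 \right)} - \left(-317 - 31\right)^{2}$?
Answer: $\frac{144 \left(- 83259 \sqrt{385} + 323780 i\right)}{11 \left(- 35 i + 9 \sqrt{385}\right)} \approx -1.211 \cdot 10^{5} - 0.35664 i$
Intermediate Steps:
$j{\left(P \right)} = \frac{-335 + P}{P - 99 \sqrt{P}}$
$j{\left(-385 \right)} - \left(-317 - 31\right)^{2} = \frac{335 - -385}{\left(-1\right) \left(-385\right) + 99 \sqrt{-385}} - \left(-317 - 31\right)^{2} = \frac{335 + 385}{385 + 99 i \sqrt{385}} - \left(-348\right)^{2} = \frac{1}{385 + 99 i \sqrt{385}} \cdot 720 - 121104 = \frac{720}{385 + 99 i \sqrt{385}} - 121104 = -121104 + \frac{720}{385 + 99 i \sqrt{385}}$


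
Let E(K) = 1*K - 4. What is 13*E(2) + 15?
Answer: -11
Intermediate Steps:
E(K) = -4 + K (E(K) = K - 4 = -4 + K)
13*E(2) + 15 = 13*(-4 + 2) + 15 = 13*(-2) + 15 = -26 + 15 = -11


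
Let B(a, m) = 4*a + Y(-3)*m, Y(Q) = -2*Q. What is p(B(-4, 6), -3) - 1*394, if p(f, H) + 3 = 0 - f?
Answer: -417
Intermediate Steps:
B(a, m) = 4*a + 6*m (B(a, m) = 4*a + (-2*(-3))*m = 4*a + 6*m)
p(f, H) = -3 - f (p(f, H) = -3 + (0 - f) = -3 - f)
p(B(-4, 6), -3) - 1*394 = (-3 - (4*(-4) + 6*6)) - 1*394 = (-3 - (-16 + 36)) - 394 = (-3 - 1*20) - 394 = (-3 - 20) - 394 = -23 - 394 = -417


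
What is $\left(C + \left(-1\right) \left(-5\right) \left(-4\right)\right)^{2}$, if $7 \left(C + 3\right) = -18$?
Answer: $\frac{32041}{49} \approx 653.9$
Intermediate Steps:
$C = - \frac{39}{7}$ ($C = -3 + \frac{1}{7} \left(-18\right) = -3 - \frac{18}{7} = - \frac{39}{7} \approx -5.5714$)
$\left(C + \left(-1\right) \left(-5\right) \left(-4\right)\right)^{2} = \left(- \frac{39}{7} + \left(-1\right) \left(-5\right) \left(-4\right)\right)^{2} = \left(- \frac{39}{7} + 5 \left(-4\right)\right)^{2} = \left(- \frac{39}{7} - 20\right)^{2} = \left(- \frac{179}{7}\right)^{2} = \frac{32041}{49}$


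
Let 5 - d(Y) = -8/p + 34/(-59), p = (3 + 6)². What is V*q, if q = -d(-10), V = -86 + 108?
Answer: -596662/4779 ≈ -124.85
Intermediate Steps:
p = 81 (p = 9² = 81)
d(Y) = 27121/4779 (d(Y) = 5 - (-8/81 + 34/(-59)) = 5 - (-8*1/81 + 34*(-1/59)) = 5 - (-8/81 - 34/59) = 5 - 1*(-3226/4779) = 5 + 3226/4779 = 27121/4779)
V = 22
q = -27121/4779 (q = -1*27121/4779 = -27121/4779 ≈ -5.6750)
V*q = 22*(-27121/4779) = -596662/4779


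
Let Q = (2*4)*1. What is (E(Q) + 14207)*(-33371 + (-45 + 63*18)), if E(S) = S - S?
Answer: -458630374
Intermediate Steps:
Q = 8 (Q = 8*1 = 8)
E(S) = 0
(E(Q) + 14207)*(-33371 + (-45 + 63*18)) = (0 + 14207)*(-33371 + (-45 + 63*18)) = 14207*(-33371 + (-45 + 1134)) = 14207*(-33371 + 1089) = 14207*(-32282) = -458630374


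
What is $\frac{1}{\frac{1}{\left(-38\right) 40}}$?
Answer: $-1520$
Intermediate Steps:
$\frac{1}{\frac{1}{\left(-38\right) 40}} = \frac{1}{\frac{1}{-1520}} = \frac{1}{- \frac{1}{1520}} = -1520$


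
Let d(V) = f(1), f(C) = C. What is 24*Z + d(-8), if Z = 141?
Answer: 3385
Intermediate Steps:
d(V) = 1
24*Z + d(-8) = 24*141 + 1 = 3384 + 1 = 3385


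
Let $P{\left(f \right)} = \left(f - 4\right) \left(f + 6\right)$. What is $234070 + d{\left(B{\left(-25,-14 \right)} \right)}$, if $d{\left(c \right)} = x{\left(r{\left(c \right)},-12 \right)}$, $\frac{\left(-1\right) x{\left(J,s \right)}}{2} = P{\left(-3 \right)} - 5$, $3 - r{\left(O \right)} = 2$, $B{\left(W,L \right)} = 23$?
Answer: $234122$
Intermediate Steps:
$r{\left(O \right)} = 1$ ($r{\left(O \right)} = 3 - 2 = 1$)
$P{\left(f \right)} = \left(-4 + f\right) \left(6 + f\right)$
$x{\left(J,s \right)} = 52$ ($x{\left(J,s \right)} = - 2 \left(\left(-24 + \left(-3\right)^{2} + 2 \left(-3\right)\right) - 5\right) = - 2 \left(\left(-24 + 9 - 6\right) - 5\right) = - 2 \left(-21 - 5\right) = \left(-2\right) \left(-26\right) = 52$)
$d{\left(c \right)} = 52$
$234070 + d{\left(B{\left(-25,-14 \right)} \right)} = 234070 + 52 = 234122$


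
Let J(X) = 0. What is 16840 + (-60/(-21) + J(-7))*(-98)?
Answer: 16560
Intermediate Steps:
16840 + (-60/(-21) + J(-7))*(-98) = 16840 + (-60/(-21) + 0)*(-98) = 16840 + (-60*(-1/21) + 0)*(-98) = 16840 + (20/7 + 0)*(-98) = 16840 + (20/7)*(-98) = 16840 - 280 = 16560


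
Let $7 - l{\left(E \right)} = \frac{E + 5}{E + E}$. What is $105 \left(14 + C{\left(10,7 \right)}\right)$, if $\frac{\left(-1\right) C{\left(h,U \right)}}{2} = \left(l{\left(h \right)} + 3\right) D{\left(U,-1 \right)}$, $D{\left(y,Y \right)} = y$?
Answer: $- \frac{24255}{2} \approx -12128.0$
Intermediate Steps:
$l{\left(E \right)} = 7 - \frac{5 + E}{2 E}$ ($l{\left(E \right)} = 7 - \frac{E + 5}{E + E} = 7 - \frac{5 + E}{2 E}$)
$C{\left(h,U \right)} = - 2 U \left(3 + \frac{-5 + 13 h}{2 h}\right)$ ($C{\left(h,U \right)} = - 2 \left(\frac{-5 + 13 h}{2 h} + 3\right) U = - 2 \left(3 + \frac{-5 + 13 h}{2 h}\right) U = - 2 U \left(3 + \frac{-5 + 13 h}{2 h}\right)$)
$105 \left(14 + C{\left(10,7 \right)}\right) = 105 \left(14 + \frac{7 \left(5 - 190\right)}{10}\right) = 105 \left(14 + 7 \cdot \frac{1}{10} \left(5 - 190\right)\right) = 105 \left(14 + 7 \cdot \frac{1}{10} \left(-185\right)\right) = 105 \left(14 - \frac{259}{2}\right) = 105 \left(- \frac{231}{2}\right) = - \frac{24255}{2}$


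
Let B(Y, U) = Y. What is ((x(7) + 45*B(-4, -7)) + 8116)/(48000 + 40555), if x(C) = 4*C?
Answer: 7964/88555 ≈ 0.089933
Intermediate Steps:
((x(7) + 45*B(-4, -7)) + 8116)/(48000 + 40555) = ((4*7 + 45*(-4)) + 8116)/(48000 + 40555) = ((28 - 180) + 8116)/88555 = (-152 + 8116)*(1/88555) = 7964*(1/88555) = 7964/88555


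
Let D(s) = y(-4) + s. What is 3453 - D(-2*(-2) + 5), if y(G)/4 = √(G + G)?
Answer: 3444 - 8*I*√2 ≈ 3444.0 - 11.314*I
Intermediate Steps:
y(G) = 4*√2*√G (y(G) = 4*√(G + G) = 4*√(2*G) = 4*(√2*√G) = 4*√2*√G)
D(s) = s + 8*I*√2 (D(s) = 4*√2*√(-4) + s = 4*√2*(2*I) + s = 8*I*√2 + s = s + 8*I*√2)
3453 - D(-2*(-2) + 5) = 3453 - ((-2*(-2) + 5) + 8*I*√2) = 3453 - ((4 + 5) + 8*I*√2) = 3453 - (9 + 8*I*√2) = 3453 + (-9 - 8*I*√2) = 3444 - 8*I*√2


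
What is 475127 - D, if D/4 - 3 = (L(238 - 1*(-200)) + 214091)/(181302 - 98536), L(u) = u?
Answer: 19661254987/41383 ≈ 4.7510e+5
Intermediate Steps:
D = 925654/41383 (D = 12 + 4*(((238 - 1*(-200)) + 214091)/(181302 - 98536)) = 12 + 4*(((238 + 200) + 214091)/82766) = 12 + 4*((438 + 214091)*(1/82766)) = 12 + 4*(214529*(1/82766)) = 12 + 4*(214529/82766) = 12 + 429058/41383 = 925654/41383 ≈ 22.368)
475127 - D = 475127 - 1*925654/41383 = 475127 - 925654/41383 = 19661254987/41383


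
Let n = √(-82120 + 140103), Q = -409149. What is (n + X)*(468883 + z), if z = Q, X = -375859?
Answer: -22451561506 + 59734*√57983 ≈ -2.2437e+10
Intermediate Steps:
z = -409149
n = √57983 ≈ 240.80
(n + X)*(468883 + z) = (√57983 - 375859)*(468883 - 409149) = (-375859 + √57983)*59734 = -22451561506 + 59734*√57983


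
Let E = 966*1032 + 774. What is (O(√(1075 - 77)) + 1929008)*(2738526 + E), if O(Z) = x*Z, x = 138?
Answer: 7207182837696 + 515597256*√998 ≈ 7.2235e+12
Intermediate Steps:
O(Z) = 138*Z
E = 997686 (E = 996912 + 774 = 997686)
(O(√(1075 - 77)) + 1929008)*(2738526 + E) = (138*√(1075 - 77) + 1929008)*(2738526 + 997686) = (138*√998 + 1929008)*3736212 = (1929008 + 138*√998)*3736212 = 7207182837696 + 515597256*√998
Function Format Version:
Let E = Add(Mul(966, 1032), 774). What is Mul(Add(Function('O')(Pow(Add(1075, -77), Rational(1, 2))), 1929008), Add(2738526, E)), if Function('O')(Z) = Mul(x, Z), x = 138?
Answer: Add(7207182837696, Mul(515597256, Pow(998, Rational(1, 2)))) ≈ 7.2235e+12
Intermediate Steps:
Function('O')(Z) = Mul(138, Z)
E = 997686 (E = Add(996912, 774) = 997686)
Mul(Add(Function('O')(Pow(Add(1075, -77), Rational(1, 2))), 1929008), Add(2738526, E)) = Mul(Add(Mul(138, Pow(Add(1075, -77), Rational(1, 2))), 1929008), Add(2738526, 997686)) = Mul(Add(Mul(138, Pow(998, Rational(1, 2))), 1929008), 3736212) = Mul(Add(1929008, Mul(138, Pow(998, Rational(1, 2)))), 3736212) = Add(7207182837696, Mul(515597256, Pow(998, Rational(1, 2))))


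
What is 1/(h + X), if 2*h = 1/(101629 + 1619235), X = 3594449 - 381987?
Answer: 3441728/11056420414337 ≈ 3.1129e-7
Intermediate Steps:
X = 3212462
h = 1/3441728 (h = 1/(2*(101629 + 1619235)) = (½)/1720864 = (½)*(1/1720864) = 1/3441728 ≈ 2.9055e-7)
1/(h + X) = 1/(1/3441728 + 3212462) = 1/(11056420414337/3441728) = 3441728/11056420414337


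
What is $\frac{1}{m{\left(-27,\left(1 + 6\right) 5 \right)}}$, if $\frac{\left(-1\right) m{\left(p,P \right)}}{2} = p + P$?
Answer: $- \frac{1}{16} \approx -0.0625$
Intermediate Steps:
$m{\left(p,P \right)} = - 2 P - 2 p$ ($m{\left(p,P \right)} = - 2 \left(p + P\right) = - 2 \left(P + p\right) = - 2 P - 2 p$)
$\frac{1}{m{\left(-27,\left(1 + 6\right) 5 \right)}} = \frac{1}{- 2 \left(1 + 6\right) 5 - -54} = \frac{1}{- 2 \cdot 7 \cdot 5 + 54} = \frac{1}{\left(-2\right) 35 + 54} = \frac{1}{-70 + 54} = \frac{1}{-16} = - \frac{1}{16}$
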